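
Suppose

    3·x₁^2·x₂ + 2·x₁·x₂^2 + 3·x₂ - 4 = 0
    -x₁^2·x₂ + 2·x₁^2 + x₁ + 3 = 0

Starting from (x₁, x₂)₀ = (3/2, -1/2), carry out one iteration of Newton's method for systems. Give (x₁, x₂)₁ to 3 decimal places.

At (3/2, -1/2): F = (-8.125, 10.125).
Jacobian J = [[6·x₁·x₂ + 2·x₂^2, 3·x₁^2 + 4·x₁·x₂ + 3], [-2·x₁·x₂ + 4·x₁ + 1, -x₁^2]].
At the point, J = [[-4.000, 6.750], [8.500, -2.250]] (det J = -48.375).
Solving J·Δ = −F gives Δ = (-1.035, 0.590).
Then the next iterate is (x₁, x₂)₁ = (0.465, 0.090).

(0.465, 0.090)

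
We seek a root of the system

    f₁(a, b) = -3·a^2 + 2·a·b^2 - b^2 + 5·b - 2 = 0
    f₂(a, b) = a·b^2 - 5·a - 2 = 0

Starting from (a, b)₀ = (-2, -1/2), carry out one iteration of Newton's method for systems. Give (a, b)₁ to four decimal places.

(-0.4759, -0.6302)

At (-2, -1/2): F = (-17.7500, 7.5000).
Jacobian J = [[-6·a + 2·b^2, 4·a·b - 2·b + 5], [b^2 - 5, 2·a·b]].
At the point, J = [[12.5000, 10.0000], [-4.7500, 2.0000]] (det J = 72.5000).
Solving J·Δ = −F gives Δ = (1.5241, -0.1302).
Then the next iterate is (a, b)₁ = (-0.4759, -0.6302).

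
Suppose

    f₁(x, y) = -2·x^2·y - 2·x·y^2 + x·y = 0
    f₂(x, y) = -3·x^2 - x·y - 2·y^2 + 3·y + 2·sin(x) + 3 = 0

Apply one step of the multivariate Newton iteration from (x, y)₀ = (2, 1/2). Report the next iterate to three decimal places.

At (2, 1/2): F = (-4.000, -7.18141).
Jacobian J = [[-4·x·y - 2·y^2 + y, -2·x^2 - 4·x·y + x], [-6·x - y + 2·cos(x), -x - 4·y + 3]].
At the point, J = [[-4.000, -10.000], [-13.33229, -1.000]] (det J = -129.32294).
Solving J·Δ = −F gives Δ = (-0.524, -0.190).
Then the next iterate is (x, y)₁ = (1.476, 0.310).

(1.476, 0.310)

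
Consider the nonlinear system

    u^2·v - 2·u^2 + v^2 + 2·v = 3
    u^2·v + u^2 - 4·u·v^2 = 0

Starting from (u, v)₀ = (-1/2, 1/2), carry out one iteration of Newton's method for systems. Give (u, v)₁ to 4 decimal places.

(0.1630, 0.8478)

At (-1/2, 1/2): F = (-2.1250, 0.8750).
Jacobian J = [[2·u·v - 4·u, u^2 + 2·v + 2], [2·u·v + 2·u - 4·v^2, u^2 - 8·u·v]].
At the point, J = [[1.5000, 3.2500], [-2.5000, 2.2500]] (det J = 11.5000).
Solving J·Δ = −F gives Δ = (0.6630, 0.3478).
Then the next iterate is (u, v)₁ = (0.1630, 0.8478).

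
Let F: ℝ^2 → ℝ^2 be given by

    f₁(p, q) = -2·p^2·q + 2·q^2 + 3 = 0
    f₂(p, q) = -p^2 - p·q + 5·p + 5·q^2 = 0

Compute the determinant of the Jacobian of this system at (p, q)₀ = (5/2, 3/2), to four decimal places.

-197.2500

J = [[-4·p·q, -2·p^2 + 4·q], [-2·p - q + 5, -p + 10·q]].
At the point, J = [[-15.0000, -6.5000], [-1.5000, 12.5000]].
det J = -197.2500.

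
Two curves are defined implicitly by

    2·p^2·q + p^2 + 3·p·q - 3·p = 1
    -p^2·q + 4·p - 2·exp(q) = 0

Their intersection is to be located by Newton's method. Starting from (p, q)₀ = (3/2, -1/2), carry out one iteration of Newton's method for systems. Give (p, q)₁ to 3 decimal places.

(0.723, -0.028)

At (3/2, -1/2): F = (-7.750, 5.91194).
Jacobian J = [[4·p·q + 2·p + 3·q - 3, 2·p^2 + 3·p], [-2·p·q + 4, -p^2 - 2·exp(q)]].
At the point, J = [[-4.500, 9.000], [5.500, -3.46306]] (det J = -33.91622).
Solving J·Δ = −F gives Δ = (-0.777, 0.472).
Then the next iterate is (p, q)₁ = (0.723, -0.028).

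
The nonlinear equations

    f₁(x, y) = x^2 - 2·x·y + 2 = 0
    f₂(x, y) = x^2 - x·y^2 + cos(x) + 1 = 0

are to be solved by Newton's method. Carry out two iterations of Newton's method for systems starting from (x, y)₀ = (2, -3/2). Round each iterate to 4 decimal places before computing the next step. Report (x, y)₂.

At (2, -3/2): F = (12.0000, 0.083853).
Jacobian J = [[2·x - 2·y, -2·x], [2·x - y^2 - sin(x), -2·x·y]].
At the point, J = [[7.0000, -4.0000], [0.840703, 6.0000]] (det J = 45.362810).
Solving J·Δ = −F gives Δ = (-1.5946, 0.2095).
Then the next iterate is (x, y)₁ = (0.4054, -1.2905).
Round to (0.4054, -1.2905) and repeat: F = (3.210687, 1.408145), J = [[3.3918, -0.8108], [-1.248977, 1.046337]].
Δ = (-1.7747, -3.4642), so (x, y)₂ = (-1.3693, -4.7547).

(-1.3693, -4.7547)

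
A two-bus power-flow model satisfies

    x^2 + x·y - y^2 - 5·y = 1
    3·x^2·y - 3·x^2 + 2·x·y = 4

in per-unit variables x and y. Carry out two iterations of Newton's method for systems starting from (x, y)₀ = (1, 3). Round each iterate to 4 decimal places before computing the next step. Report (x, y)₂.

(2.4354, 0.9296)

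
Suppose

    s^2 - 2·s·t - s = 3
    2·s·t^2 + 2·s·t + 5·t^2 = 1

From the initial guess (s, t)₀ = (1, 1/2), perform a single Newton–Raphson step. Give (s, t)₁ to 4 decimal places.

At (1, 1/2): F = (-4.0000, 1.7500).
Jacobian J = [[2·s - 2·t - 1, -2·s], [2·t^2 + 2·t, 4·s·t + 2·s + 10·t]].
At the point, J = [[0.0000, -2.0000], [1.5000, 9.0000]] (det J = 3.0000).
Solving J·Δ = −F gives Δ = (10.8333, -2.0000).
Then the next iterate is (s, t)₁ = (11.8333, -1.5000).

(11.8333, -1.5000)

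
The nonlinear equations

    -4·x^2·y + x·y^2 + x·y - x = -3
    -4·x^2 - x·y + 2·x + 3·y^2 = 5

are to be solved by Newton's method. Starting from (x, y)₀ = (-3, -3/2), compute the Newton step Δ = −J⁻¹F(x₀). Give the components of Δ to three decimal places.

At (-3, -3/2): F = (57.750, -44.750).
Jacobian J = [[-8·x·y + y^2 + y - 1, -4·x^2 + 2·x·y + x], [-8·x - y + 2, -x + 6·y]].
At the point, J = [[-36.250, -30.000], [27.500, -6.000]] (det J = 1042.500).
Solving J·Δ = −F gives Δ = (1.620, -0.033).

(1.620, -0.033)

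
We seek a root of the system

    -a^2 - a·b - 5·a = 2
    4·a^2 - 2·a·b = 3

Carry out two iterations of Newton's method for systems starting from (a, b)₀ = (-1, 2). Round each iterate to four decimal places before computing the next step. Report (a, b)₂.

At (-1, 2): F = (4.0000, 5.0000).
Jacobian J = [[-2·a - b - 5, -a], [8·a - 2·b, -2·a]].
At the point, J = [[-5.0000, 1.0000], [-12.0000, 2.0000]] (det J = 2.0000).
Solving J·Δ = −F gives Δ = (-1.5000, -11.5000).
Then the next iterate is (a, b)₁ = (-2.5000, -9.5000).
Round to (-2.5000, -9.5000) and repeat: F = (-19.5000, -25.5000), J = [[9.5000, 2.5000], [-1.0000, 5.0000]].
Δ = (0.6750, 5.2350), so (a, b)₂ = (-1.8250, -4.2650).

(-1.8250, -4.2650)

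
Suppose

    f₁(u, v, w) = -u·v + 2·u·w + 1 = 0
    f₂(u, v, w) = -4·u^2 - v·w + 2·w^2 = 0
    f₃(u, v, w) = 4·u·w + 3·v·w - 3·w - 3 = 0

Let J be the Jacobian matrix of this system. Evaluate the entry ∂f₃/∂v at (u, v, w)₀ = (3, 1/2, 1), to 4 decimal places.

3.0000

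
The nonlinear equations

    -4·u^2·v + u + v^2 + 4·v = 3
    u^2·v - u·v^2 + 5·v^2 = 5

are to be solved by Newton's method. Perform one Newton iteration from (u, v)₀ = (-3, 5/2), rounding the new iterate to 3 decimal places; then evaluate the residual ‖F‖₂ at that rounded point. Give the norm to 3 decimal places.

30.103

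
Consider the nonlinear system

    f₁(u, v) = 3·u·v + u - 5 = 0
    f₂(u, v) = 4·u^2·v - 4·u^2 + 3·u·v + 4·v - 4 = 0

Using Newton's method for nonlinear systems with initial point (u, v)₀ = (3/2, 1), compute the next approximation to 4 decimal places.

(1.5487, 0.7345)

At (3/2, 1): F = (1.0000, 4.5000).
Jacobian J = [[3·v + 1, 3·u], [8·u·v - 8·u + 3·v, 4·u^2 + 3·u + 4]].
At the point, J = [[4.0000, 4.5000], [3.0000, 17.5000]] (det J = 56.5000).
Solving J·Δ = −F gives Δ = (0.0487, -0.2655).
Then the next iterate is (u, v)₁ = (1.5487, 0.7345).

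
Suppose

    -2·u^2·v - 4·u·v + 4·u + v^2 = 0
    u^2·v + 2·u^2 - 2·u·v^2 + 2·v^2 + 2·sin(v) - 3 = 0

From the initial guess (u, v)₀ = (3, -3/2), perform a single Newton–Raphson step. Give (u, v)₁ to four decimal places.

At (3, -3/2): F = (59.2500, -9.494990).
Jacobian J = [[-4·u·v - 4·v + 4, -2·u^2 - 4·u + 2·v], [2·u·v + 4·u - 2·v^2, u^2 - 4·u·v + 4·v + 2·cos(v)]].
At the point, J = [[28.0000, -33.0000], [-1.5000, 21.141474]] (det J = 542.461283).
Solving J·Δ = −F gives Δ = (-1.7315, 0.3263).
Then the next iterate is (u, v)₁ = (1.2685, -1.1737).

(1.2685, -1.1737)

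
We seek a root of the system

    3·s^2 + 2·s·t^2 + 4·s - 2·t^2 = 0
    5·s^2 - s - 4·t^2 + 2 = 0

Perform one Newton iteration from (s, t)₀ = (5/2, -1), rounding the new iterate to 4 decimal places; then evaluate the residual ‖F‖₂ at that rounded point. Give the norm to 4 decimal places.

At (5/2, -1): F = (31.7500, 26.7500).
Jacobian J = [[6·s + 2·t^2 + 4, 4·s·t - 4·t], [10·s - 1, -8·t]].
At the point, J = [[21.0000, -6.0000], [24.0000, 8.0000]] (det J = 312.0000).
Solving J·Δ = −F gives Δ = (-1.3285, 0.6418).
Then the next iterate is (s, t)₁ = (1.1715, -0.3582).
Re-evaluating at (1.1715, -0.3582): F = (8.847246, 7.177332), so ‖F‖₂ = 11.3924.

11.3924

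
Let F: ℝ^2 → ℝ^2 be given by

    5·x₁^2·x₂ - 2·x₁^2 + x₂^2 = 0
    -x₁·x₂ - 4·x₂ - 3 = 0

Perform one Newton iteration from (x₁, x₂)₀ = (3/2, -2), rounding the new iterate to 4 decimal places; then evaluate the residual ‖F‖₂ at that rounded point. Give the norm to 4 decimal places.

6.4175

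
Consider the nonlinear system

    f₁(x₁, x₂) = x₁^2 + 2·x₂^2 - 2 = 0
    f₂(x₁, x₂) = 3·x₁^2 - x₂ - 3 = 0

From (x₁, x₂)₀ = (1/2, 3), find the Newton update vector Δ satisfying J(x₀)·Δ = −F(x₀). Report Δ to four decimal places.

(1.2635, -1.4595)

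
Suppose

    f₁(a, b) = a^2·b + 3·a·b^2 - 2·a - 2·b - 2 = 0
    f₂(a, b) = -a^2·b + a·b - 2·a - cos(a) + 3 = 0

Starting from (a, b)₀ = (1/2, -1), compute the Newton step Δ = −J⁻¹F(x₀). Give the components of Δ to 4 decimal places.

(0.5824, 0.0526)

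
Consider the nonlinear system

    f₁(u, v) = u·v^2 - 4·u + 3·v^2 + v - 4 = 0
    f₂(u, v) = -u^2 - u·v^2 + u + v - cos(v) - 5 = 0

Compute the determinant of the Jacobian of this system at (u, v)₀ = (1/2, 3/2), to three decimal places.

25.004

J = [[v^2 - 4, 2·u·v + 6·v + 1], [-2·u - v^2 + 1, -2·u·v + sin(v) + 1]].
At the point, J = [[-1.750, 11.500], [-2.250, 0.49749]].
det J = 25.004.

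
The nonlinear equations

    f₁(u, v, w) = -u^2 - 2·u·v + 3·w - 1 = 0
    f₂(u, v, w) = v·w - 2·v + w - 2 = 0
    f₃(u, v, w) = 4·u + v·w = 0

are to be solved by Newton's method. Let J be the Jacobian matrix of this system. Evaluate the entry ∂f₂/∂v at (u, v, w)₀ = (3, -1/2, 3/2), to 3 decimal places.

∂f₂/∂v = w - 2.
At (3, -1/2, 3/2) this is -0.500.

-0.500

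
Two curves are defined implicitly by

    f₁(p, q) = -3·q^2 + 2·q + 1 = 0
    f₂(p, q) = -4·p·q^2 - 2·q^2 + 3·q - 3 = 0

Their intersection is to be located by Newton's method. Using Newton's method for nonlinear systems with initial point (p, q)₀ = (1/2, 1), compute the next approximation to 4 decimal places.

(-0.5000, 1.0000)

At (1/2, 1): F = (0.0000, -4.0000).
Jacobian J = [[0, -6·q + 2], [-4·q^2, -8·p·q - 4·q + 3]].
At the point, J = [[0.0000, -4.0000], [-4.0000, -5.0000]] (det J = -16.0000).
Solving J·Δ = −F gives Δ = (-1.0000, 0.0000).
Then the next iterate is (p, q)₁ = (-0.5000, 1.0000).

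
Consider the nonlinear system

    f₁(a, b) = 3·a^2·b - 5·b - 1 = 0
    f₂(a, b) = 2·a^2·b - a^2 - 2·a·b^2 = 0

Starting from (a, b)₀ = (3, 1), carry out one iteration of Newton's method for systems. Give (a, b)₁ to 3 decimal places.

At (3, 1): F = (21.000, 3.000).
Jacobian J = [[6·a·b, 3·a^2 - 5], [4·a·b - 2·a - 2·b^2, 2·a^2 - 4·a·b]].
At the point, J = [[18.000, 22.000], [4.000, 6.000]] (det J = 20.000).
Solving J·Δ = −F gives Δ = (-3.000, 1.500).
Then the next iterate is (a, b)₁ = (0.000, 2.500).

(0.000, 2.500)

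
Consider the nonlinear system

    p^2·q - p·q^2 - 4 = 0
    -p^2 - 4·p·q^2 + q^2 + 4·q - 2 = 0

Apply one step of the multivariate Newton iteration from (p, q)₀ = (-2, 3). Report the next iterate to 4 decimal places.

(-1.8357, 1.5907)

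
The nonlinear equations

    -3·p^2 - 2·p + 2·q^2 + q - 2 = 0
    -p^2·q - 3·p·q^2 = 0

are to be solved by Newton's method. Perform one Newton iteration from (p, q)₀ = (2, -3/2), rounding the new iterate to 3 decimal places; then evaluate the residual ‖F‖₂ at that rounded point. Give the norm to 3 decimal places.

4.549

At (2, -3/2): F = (-15.000, -7.500).
Jacobian J = [[-6·p - 2, 4·q + 1], [-2·p·q - 3·q^2, -p^2 - 6·p·q]].
At the point, J = [[-14.000, -5.000], [-0.750, 14.000]] (det J = -199.750).
Solving J·Δ = −F gives Δ = (-1.239, 0.469).
Then the next iterate is (p, q)₁ = (0.761, -1.031).
Re-evaluating at (0.761, -1.031): F = (-4.16444, -1.82967), so ‖F‖₂ = 4.549.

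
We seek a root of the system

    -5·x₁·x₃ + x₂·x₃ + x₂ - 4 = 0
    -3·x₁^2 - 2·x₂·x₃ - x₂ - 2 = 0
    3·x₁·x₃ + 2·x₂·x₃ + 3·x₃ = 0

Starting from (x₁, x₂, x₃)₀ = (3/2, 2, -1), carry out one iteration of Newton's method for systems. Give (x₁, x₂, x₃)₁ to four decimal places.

(0.2219, -4.8546, -1.5255)

At (3/2, 2, -1): F = (3.5000, -6.7500, -11.5000).
Jacobian J = [[-5·x₃, x₃ + 1, -5·x₁ + x₂], [-6·x₁, -2·x₃ - 1, -2·x₂], [3·x₃, 2·x₃, 3·x₁ + 2·x₂ + 3]].
At the point, J = [[5.0000, 0.0000, -5.5000], [-9.0000, 1.0000, -4.0000], [-3.0000, -2.0000, 11.5000]] (det J = -98.0000).
Solving J·Δ = −F gives Δ = (-1.2781, -6.8546, -0.5255).
Then the next iterate is (x₁, x₂, x₃)₁ = (0.2219, -4.8546, -1.5255).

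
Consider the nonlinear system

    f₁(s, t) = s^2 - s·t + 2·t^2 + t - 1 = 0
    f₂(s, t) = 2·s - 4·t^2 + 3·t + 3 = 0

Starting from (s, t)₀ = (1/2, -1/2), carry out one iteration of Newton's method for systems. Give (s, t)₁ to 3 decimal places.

At (1/2, -1/2): F = (-0.500, 1.500).
Jacobian J = [[2·s - t, -s + 4·t + 1], [2, -8·t + 3]].
At the point, J = [[1.500, -1.500], [2.000, 7.000]] (det J = 13.500).
Solving J·Δ = −F gives Δ = (0.093, -0.241).
Then the next iterate is (s, t)₁ = (0.593, -0.741).

(0.593, -0.741)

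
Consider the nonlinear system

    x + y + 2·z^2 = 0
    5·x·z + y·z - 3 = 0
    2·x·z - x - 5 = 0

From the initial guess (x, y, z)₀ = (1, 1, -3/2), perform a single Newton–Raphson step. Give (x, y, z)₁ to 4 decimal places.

At (1, 1, -3/2): F = (6.5000, -12.0000, -9.0000).
Jacobian J = [[1, 1, 4·z], [5·z, z, 5·x + y], [2·z - 1, 0, 2·x]].
At the point, J = [[1.0000, 1.0000, -6.0000], [-7.5000, -1.5000, 6.0000], [-4.0000, 0.0000, 2.0000]] (det J = 24.0000).
Solving J·Δ = −F gives Δ = (-1.3125, 6.0625, 1.8750).
Then the next iterate is (x, y, z)₁ = (-0.3125, 7.0625, 0.3750).

(-0.3125, 7.0625, 0.3750)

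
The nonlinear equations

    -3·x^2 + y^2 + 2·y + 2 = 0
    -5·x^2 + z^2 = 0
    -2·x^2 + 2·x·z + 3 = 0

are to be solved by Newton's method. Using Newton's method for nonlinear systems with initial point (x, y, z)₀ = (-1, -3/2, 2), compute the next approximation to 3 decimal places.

At (-1, -3/2, 2): F = (-1.750, -1.000, -3.000).
Jacobian J = [[-6·x, 2·y + 2, 0], [-10·x, 0, 2·z], [-4·x + 2·z, 0, 2·x]].
At the point, J = [[6.000, -1.000, 0.000], [10.000, 0.000, 4.000], [8.000, 0.000, -2.000]] (det J = -52.000).
Solving J·Δ = −F gives Δ = (0.269, -0.135, -0.423).
Then the next iterate is (x, y, z)₁ = (-0.731, -1.635, 1.577).

(-0.731, -1.635, 1.577)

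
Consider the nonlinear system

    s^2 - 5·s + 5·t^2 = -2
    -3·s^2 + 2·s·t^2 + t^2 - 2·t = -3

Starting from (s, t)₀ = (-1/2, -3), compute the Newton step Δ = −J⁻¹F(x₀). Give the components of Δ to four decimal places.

(-0.2305, 1.7044)

At (-1/2, -3): F = (49.7500, 8.2500).
Jacobian J = [[2·s - 5, 10·t], [-6·s + 2·t^2, 4·s·t + 2·t - 2]].
At the point, J = [[-6.0000, -30.0000], [21.0000, -2.0000]] (det J = 642.0000).
Solving J·Δ = −F gives Δ = (-0.2305, 1.7044).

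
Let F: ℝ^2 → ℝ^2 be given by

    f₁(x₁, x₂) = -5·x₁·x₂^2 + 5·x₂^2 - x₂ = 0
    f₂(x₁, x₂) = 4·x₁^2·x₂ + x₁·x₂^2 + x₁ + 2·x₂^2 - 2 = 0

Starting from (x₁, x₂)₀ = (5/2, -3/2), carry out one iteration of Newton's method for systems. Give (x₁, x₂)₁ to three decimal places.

(1.600, -1.256)

At (5/2, -3/2): F = (-15.375, -26.875).
Jacobian J = [[-5·x₂^2, -10·x₁·x₂ + 10·x₂ - 1], [8·x₁·x₂ + x₂^2 + 1, 4·x₁^2 + 2·x₁·x₂ + 4·x₂]].
At the point, J = [[-11.250, 21.500], [-26.750, 11.500]] (det J = 445.750).
Solving J·Δ = −F gives Δ = (-0.900, 0.244).
Then the next iterate is (x₁, x₂)₁ = (1.600, -1.256).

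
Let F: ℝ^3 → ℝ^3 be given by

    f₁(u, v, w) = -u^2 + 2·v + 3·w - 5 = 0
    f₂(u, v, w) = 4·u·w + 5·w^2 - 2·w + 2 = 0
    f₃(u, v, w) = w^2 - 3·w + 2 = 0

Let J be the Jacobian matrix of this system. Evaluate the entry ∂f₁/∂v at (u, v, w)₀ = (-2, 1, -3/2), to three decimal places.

∂f₁/∂v = 2.
At (-2, 1, -3/2) this is 2.000.

2.000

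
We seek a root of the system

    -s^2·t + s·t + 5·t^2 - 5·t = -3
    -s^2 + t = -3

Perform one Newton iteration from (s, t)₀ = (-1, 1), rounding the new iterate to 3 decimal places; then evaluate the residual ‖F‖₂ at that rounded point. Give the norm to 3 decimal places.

16.747

At (-1, 1): F = (1.000, 3.000).
Jacobian J = [[-2·s·t + t, -s^2 + s + 10·t - 5], [-2·s, 1]].
At the point, J = [[3.000, 3.000], [2.000, 1.000]] (det J = -3.000).
Solving J·Δ = −F gives Δ = (-2.667, 2.333).
Then the next iterate is (s, t)₁ = (-3.667, 3.333).
Re-evaluating at (-3.667, 3.333): F = (-15.16115, -7.11389), so ‖F‖₂ = 16.747.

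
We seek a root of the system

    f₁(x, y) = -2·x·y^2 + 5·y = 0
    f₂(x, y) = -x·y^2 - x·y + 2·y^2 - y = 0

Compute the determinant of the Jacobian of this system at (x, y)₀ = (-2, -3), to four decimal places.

300.0000

J = [[-2·y^2, -4·x·y + 5], [-y^2 - y, -2·x·y - x + 4·y - 1]].
At the point, J = [[-18.0000, -19.0000], [-6.0000, -23.0000]].
det J = 300.0000.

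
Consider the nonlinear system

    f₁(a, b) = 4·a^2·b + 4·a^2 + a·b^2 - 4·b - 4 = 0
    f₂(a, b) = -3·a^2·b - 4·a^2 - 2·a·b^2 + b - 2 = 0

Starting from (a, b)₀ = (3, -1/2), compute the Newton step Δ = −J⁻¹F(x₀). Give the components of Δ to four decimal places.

(-2.1198, 0.3178)

At (3, -1/2): F = (16.7500, -26.5000).
Jacobian J = [[8·a·b + 8·a + b^2, 4·a^2 + 2·a·b - 4], [-6·a·b - 8·a - 2·b^2, -3·a^2 - 4·a·b + 1]].
At the point, J = [[12.2500, 29.0000], [-15.5000, -20.0000]] (det J = 204.5000).
Solving J·Δ = −F gives Δ = (-2.1198, 0.3178).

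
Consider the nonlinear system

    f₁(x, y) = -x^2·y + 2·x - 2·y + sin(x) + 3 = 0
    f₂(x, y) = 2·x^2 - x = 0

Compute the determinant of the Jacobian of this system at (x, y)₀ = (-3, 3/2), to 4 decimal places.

-143.0000

J = [[-2·x·y + cos(x) + 2, -x^2 - 2], [4·x - 1, 0]].
At the point, J = [[10.010008, -11.0000], [-13.0000, 0.0000]].
det J = -143.0000.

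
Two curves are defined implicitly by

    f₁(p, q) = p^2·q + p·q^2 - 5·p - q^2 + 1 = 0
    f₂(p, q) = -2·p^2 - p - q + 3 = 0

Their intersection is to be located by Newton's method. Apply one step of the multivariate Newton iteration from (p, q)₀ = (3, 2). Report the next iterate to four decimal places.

(1.4381, 2.3048)

At (3, 2): F = (12.0000, -20.0000).
Jacobian J = [[2·p·q + q^2 - 5, p^2 + 2·p·q - 2·q], [-4·p - 1, -1]].
At the point, J = [[11.0000, 17.0000], [-13.0000, -1.0000]] (det J = 210.0000).
Solving J·Δ = −F gives Δ = (-1.5619, 0.3048).
Then the next iterate is (p, q)₁ = (1.4381, 2.3048).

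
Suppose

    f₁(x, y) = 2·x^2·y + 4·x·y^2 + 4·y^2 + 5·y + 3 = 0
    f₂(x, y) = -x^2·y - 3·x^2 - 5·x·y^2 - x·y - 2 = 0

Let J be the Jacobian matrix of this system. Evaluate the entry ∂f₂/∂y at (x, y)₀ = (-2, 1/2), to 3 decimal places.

8.000

∂f₂/∂y = -x^2 - 10·x·y - x.
At (-2, 1/2) this is 8.000.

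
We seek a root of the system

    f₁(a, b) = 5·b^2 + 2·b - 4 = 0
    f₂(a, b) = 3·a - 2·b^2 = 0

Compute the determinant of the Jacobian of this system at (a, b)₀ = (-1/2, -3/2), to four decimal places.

J = [[0, 10·b + 2], [3, -4·b]].
At the point, J = [[0.0000, -13.0000], [3.0000, 6.0000]].
det J = 39.0000.

39.0000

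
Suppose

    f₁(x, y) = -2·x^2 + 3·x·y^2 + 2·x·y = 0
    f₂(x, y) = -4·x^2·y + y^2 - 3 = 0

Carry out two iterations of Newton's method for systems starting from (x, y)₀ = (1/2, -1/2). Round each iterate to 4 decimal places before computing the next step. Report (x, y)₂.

At (1/2, -1/2): F = (-0.6250, -2.2500).
Jacobian J = [[-4·x + 3·y^2 + 2·y, 6·x·y + 2·x], [-8·x·y, -4·x^2 + 2·y]].
At the point, J = [[-2.2500, -0.5000], [2.0000, -2.0000]] (det J = 5.5000).
Solving J·Δ = −F gives Δ = (-0.0227, -1.1477).
Then the next iterate is (x, y)₁ = (0.4773, -1.6477).
Round to (0.4773, -1.6477) and repeat: F = (1.858962, 1.216400), J = [[2.940146, -3.764083], [6.291578, -4.206661]].
Δ = (0.2865, 0.7177), so (x, y)₂ = (0.7638, -0.9300).

(0.7638, -0.9300)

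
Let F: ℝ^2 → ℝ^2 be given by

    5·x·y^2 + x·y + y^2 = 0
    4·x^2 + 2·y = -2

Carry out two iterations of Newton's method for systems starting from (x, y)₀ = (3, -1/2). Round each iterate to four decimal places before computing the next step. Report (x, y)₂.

At (3, -1/2): F = (2.5000, 37.0000).
Jacobian J = [[5·y^2 + y, 10·x·y + x + 2·y], [8·x, 2]].
At the point, J = [[0.7500, -13.0000], [24.0000, 2.0000]] (det J = 313.5000).
Solving J·Δ = −F gives Δ = (-1.5502, 0.1029).
Then the next iterate is (x, y)₁ = (1.4498, -0.3971).
Round to (1.4498, -0.3971) and repeat: F = (0.725056, 9.613480), J = [[0.391342, -5.101556], [11.5984, 2.0000]].
Δ = (-0.8422, 0.0775), so (x, y)₂ = (0.6076, -0.3196).

(0.6076, -0.3196)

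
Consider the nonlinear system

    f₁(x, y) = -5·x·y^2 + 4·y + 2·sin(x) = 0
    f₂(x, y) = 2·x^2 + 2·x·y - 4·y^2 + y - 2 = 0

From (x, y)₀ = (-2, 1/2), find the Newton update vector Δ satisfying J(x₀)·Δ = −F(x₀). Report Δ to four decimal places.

At (-2, 1/2): F = (2.681405, 3.5000).
Jacobian J = [[-5·y^2 + 2·cos(x), -10·x·y + 4], [4·x + 2·y, 2·x - 8·y + 1]].
At the point, J = [[-2.082294, 14.0000], [-7.0000, -7.0000]] (det J = 112.576056).
Solving J·Δ = −F gives Δ = (0.6020, -0.1020).

(0.6020, -0.1020)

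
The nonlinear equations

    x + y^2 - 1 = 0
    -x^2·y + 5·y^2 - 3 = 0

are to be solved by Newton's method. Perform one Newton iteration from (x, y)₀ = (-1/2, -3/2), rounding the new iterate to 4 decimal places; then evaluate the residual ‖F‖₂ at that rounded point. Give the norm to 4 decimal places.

2.1309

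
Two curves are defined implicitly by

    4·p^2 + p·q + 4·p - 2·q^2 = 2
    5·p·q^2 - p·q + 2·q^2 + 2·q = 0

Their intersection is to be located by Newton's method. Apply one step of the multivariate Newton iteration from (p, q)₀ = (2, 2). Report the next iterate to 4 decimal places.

(1.0103, 1.3711)

At (2, 2): F = (18.0000, 48.0000).
Jacobian J = [[8·p + q + 4, p - 4·q], [5·q^2 - q, 10·p·q - p + 4·q + 2]].
At the point, J = [[22.0000, -6.0000], [18.0000, 48.0000]] (det J = 1164.0000).
Solving J·Δ = −F gives Δ = (-0.9897, -0.6289).
Then the next iterate is (p, q)₁ = (1.0103, 1.3711).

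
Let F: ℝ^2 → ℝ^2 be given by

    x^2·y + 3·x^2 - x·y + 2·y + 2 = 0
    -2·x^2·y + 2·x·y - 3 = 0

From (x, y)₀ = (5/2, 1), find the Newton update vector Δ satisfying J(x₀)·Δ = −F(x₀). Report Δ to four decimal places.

(-1.4339, 0.1295)

At (5/2, 1): F = (26.5000, -10.5000).
Jacobian J = [[2·x·y + 6·x - y, x^2 - x + 2], [-4·x·y + 2·y, -2·x^2 + 2·x]].
At the point, J = [[19.0000, 5.7500], [-8.0000, -7.5000]] (det J = -96.5000).
Solving J·Δ = −F gives Δ = (-1.4339, 0.1295).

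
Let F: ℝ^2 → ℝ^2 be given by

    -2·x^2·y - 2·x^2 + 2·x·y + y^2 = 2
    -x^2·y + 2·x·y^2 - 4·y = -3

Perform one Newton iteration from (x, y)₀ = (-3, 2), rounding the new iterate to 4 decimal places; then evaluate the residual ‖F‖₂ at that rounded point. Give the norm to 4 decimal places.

23.1247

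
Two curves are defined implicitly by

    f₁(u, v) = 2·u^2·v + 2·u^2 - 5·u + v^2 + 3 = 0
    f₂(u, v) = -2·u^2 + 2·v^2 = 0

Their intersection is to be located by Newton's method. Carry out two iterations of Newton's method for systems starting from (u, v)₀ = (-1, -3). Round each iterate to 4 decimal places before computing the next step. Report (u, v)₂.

At (-1, -3): F = (13.0000, 16.0000).
Jacobian J = [[4·u·v + 4·u - 5, 2·u^2 + 2·v], [-4·u, 4·v]].
At the point, J = [[3.0000, -4.0000], [4.0000, -12.0000]] (det J = -20.0000).
Solving J·Δ = −F gives Δ = (-4.6000, -0.2000).
Then the next iterate is (u, v)₁ = (-5.6000, -3.2000).
Round to (-5.6000, -3.2000) and repeat: F = (-96.7440, -42.2400), J = [[44.2800, 56.3200], [22.4000, -12.8000]].
Δ = (1.9784, 0.1623), so (u, v)₂ = (-3.6216, -3.0377).

(-3.6216, -3.0377)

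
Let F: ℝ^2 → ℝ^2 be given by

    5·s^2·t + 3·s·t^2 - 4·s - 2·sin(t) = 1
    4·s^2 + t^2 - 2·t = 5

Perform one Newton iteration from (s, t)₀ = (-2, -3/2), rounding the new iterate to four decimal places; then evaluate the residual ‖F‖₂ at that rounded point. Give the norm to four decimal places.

At (-2, -3/2): F = (-34.505010, 16.2500).
Jacobian J = [[10·s·t + 3·t^2 - 4, 5·s^2 + 6·s·t - 2·cos(t)], [8·s, 2·t - 2]].
At the point, J = [[32.7500, 37.858526], [-16.0000, -5.0000]] (det J = 441.986410).
Solving J·Δ = −F gives Δ = (1.0016, 0.0450).
Then the next iterate is (s, t)₁ = (-0.9984, -1.4550).
Re-evaluating at (-0.9984, -1.4550): F = (-8.612446, 4.014235), so ‖F‖₂ = 9.5020.

9.5020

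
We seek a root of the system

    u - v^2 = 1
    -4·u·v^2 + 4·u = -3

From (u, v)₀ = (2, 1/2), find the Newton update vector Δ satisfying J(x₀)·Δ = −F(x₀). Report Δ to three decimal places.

(0.600, 1.350)

At (2, 1/2): F = (0.750, 9.000).
Jacobian J = [[1, -2·v], [-4·v^2 + 4, -8·u·v]].
At the point, J = [[1.000, -1.000], [3.000, -8.000]] (det J = -5.000).
Solving J·Δ = −F gives Δ = (0.600, 1.350).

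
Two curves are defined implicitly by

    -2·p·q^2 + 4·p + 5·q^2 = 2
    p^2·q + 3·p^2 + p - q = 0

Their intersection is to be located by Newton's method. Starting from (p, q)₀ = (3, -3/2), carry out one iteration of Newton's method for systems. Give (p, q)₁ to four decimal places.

At (3, -3/2): F = (7.7500, 18.0000).
Jacobian J = [[-2·q^2 + 4, -4·p·q + 10·q], [2·p·q + 6·p + 1, p^2 - 1]].
At the point, J = [[-0.5000, 3.0000], [10.0000, 8.0000]] (det J = -34.0000).
Solving J·Δ = −F gives Δ = (0.2353, -2.5441).
Then the next iterate is (p, q)₁ = (3.2353, -4.0441).

(3.2353, -4.0441)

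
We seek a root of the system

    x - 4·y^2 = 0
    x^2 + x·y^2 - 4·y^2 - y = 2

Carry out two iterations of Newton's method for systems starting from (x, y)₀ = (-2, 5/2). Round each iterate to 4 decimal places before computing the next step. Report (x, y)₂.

At (-2, 5/2): F = (-27.0000, -38.0000).
Jacobian J = [[1, -8·y], [2·x + y^2, 2·x·y - 8·y - 1]].
At the point, J = [[1.0000, -20.0000], [2.2500, -31.0000]] (det J = 14.0000).
Solving J·Δ = −F gives Δ = (-5.5000, -1.6250).
Then the next iterate is (x, y)₁ = (-7.5000, 0.8750).
Round to (-7.5000, 0.8750) and repeat: F = (-10.5625, 44.570312), J = [[1.0000, -7.0000], [-14.234375, -21.1250]].
Δ = (4.4311, -0.8759), so (x, y)₂ = (-3.0689, -0.0009).

(-3.0689, -0.0009)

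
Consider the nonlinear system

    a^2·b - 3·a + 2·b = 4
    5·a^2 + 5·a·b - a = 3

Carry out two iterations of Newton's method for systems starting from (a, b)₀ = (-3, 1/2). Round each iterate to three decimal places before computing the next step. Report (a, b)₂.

At (-3, 1/2): F = (10.500, 37.500).
Jacobian J = [[2·a·b - 3, a^2 + 2], [10·a + 5·b - 1, 5·a]].
At the point, J = [[-6.000, 11.000], [-28.500, -15.000]] (det J = 403.500).
Solving J·Δ = −F gives Δ = (1.413, -0.184).
Then the next iterate is (a, b)₁ = (-1.587, 0.316).
Round to (-1.587, 0.316) and repeat: F = (2.18887, 8.67238), J = [[-4.00298, 4.51857], [-15.290, -7.935]].
Δ = (0.561, 0.012), so (a, b)₂ = (-1.026, 0.328).

(-1.026, 0.328)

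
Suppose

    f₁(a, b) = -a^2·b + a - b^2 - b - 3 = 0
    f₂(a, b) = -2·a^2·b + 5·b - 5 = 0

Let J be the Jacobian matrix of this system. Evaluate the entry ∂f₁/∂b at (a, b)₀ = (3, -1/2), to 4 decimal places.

∂f₁/∂b = -a^2 - 2·b - 1.
At (3, -1/2) this is -9.0000.

-9.0000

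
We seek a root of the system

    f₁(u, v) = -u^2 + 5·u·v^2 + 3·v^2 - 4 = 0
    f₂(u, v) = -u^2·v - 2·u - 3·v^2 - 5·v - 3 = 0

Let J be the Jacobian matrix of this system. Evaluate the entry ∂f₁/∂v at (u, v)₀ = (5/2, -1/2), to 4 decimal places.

-15.5000

∂f₁/∂v = 10·u·v + 6·v.
At (5/2, -1/2) this is -15.5000.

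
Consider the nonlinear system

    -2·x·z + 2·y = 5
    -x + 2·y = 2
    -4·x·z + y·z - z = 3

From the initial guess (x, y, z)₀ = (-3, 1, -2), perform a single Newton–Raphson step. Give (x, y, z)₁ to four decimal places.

(1.0000, 1.5000, -2.3333)

At (-3, 1, -2): F = (-15.0000, 3.0000, -27.0000).
Jacobian J = [[-2·z, 2, -2·x], [-1, 2, 0], [-4·z, z, -4·x + y - 1]].
At the point, J = [[4.0000, 2.0000, 6.0000], [-1.0000, 2.0000, 0.0000], [8.0000, -2.0000, 12.0000]] (det J = 36.0000).
Solving J·Δ = −F gives Δ = (4.0000, 0.5000, -0.3333).
Then the next iterate is (x, y, z)₁ = (1.0000, 1.5000, -2.3333).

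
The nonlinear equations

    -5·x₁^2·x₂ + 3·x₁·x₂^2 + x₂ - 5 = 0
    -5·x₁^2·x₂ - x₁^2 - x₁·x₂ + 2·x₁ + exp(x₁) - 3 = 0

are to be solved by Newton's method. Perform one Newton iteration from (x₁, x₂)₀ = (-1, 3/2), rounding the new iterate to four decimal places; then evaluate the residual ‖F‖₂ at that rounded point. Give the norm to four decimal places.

At (-1, 3/2): F = (-17.7500, -11.632121).
Jacobian J = [[-10·x₁·x₂ + 3·x₂^2, -5·x₁^2 + 6·x₁·x₂ + 1], [-10·x₁·x₂ - 2·x₁ - x₂ + exp(x₁) + 2, -5·x₁^2 - x₁]].
At the point, J = [[21.7500, -13.0000], [17.867879, -4.0000]] (det J = 145.282433).
Solving J·Δ = −F gives Δ = (0.5521, -0.4416).
Then the next iterate is (x₁, x₂)₁ = (-0.4479, 1.0584).
Re-evaluating at (-0.4479, 1.0584): F = (-6.508478, -4.045040), so ‖F‖₂ = 7.6631.

7.6631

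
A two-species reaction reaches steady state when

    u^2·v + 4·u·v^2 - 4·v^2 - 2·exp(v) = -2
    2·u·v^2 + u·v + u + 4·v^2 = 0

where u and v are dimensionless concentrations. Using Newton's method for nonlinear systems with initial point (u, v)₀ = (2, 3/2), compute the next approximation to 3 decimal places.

At (2, 3/2): F = (8.03662, 23.000).
Jacobian J = [[2·u·v + 4·v^2, u^2 + 8·u·v - 8·v - 2·exp(v)], [2·v^2 + v + 1, 4·u·v + u + 8·v]].
At the point, J = [[15.000, 7.03662], [7.000, 26.000]] (det J = 340.74365).
Solving J·Δ = −F gives Δ = (-0.138, -0.847).
Then the next iterate is (u, v)₁ = (1.862, 0.653).

(1.862, 0.653)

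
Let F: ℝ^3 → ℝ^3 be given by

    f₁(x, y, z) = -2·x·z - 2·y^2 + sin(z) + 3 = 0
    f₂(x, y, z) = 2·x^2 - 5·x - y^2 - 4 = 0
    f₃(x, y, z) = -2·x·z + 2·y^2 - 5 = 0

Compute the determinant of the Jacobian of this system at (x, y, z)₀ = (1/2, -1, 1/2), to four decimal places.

J = [[-2·z, -4·y, -2·x + cos(z)], [4·x - 5, -2·y, 0], [-2·z, 4·y, -2·x]].
At the point, J = [[-1.0000, 4.0000, -0.122417], [-3.0000, 2.0000, 0.0000], [-1.0000, -4.0000, -1.0000]].
det J = -11.7138.

-11.7138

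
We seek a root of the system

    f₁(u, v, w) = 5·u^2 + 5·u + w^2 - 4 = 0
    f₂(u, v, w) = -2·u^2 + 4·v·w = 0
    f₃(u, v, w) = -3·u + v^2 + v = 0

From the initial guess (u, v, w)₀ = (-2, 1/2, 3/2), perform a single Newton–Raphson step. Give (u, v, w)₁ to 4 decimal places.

(-0.8611, -1.1667, 4.4444)

At (-2, 1/2, 3/2): F = (8.2500, -5.0000, 6.7500).
Jacobian J = [[10·u + 5, 0, 2·w], [-4·u, 4·w, 4·v], [-3, 2·v + 1, 0]].
At the point, J = [[-15.0000, 0.0000, 3.0000], [8.0000, 6.0000, 2.0000], [-3.0000, 2.0000, 0.0000]] (det J = 162.0000).
Solving J·Δ = −F gives Δ = (1.1389, -1.6667, 2.9444).
Then the next iterate is (u, v, w)₁ = (-0.8611, -1.1667, 4.4444).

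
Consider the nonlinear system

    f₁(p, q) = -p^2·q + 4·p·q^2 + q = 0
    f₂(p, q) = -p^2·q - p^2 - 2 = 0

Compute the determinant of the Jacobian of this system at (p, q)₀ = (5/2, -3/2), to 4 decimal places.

-15.0000

J = [[-2·p·q + 4·q^2, -p^2 + 8·p·q + 1], [-2·p·q - 2·p, -p^2]].
At the point, J = [[16.5000, -35.2500], [2.5000, -6.2500]].
det J = -15.0000.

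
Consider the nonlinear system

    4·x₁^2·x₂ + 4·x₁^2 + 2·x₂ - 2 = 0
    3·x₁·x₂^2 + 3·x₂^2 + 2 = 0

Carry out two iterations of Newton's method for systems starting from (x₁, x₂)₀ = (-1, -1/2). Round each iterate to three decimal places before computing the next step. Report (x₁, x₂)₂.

(-2.678, -1.506)

At (-1, -1/2): F = (-1.000, 2.000).
Jacobian J = [[8·x₁·x₂ + 8·x₁, 4·x₁^2 + 2], [3·x₂^2, 6·x₁·x₂ + 6·x₂]].
At the point, J = [[-4.000, 6.000], [0.750, 0.000]] (det J = -4.500).
Solving J·Δ = −F gives Δ = (-2.667, -1.611).
Then the next iterate is (x₁, x₂)₁ = (-3.667, -2.111).
Round to (-3.667, -2.111) and repeat: F = (-65.97997, -33.65502), J = [[32.59230, 55.78756], [13.36896, 33.78022]].
Δ = (0.989, 0.605), so (x₁, x₂)₂ = (-2.678, -1.506).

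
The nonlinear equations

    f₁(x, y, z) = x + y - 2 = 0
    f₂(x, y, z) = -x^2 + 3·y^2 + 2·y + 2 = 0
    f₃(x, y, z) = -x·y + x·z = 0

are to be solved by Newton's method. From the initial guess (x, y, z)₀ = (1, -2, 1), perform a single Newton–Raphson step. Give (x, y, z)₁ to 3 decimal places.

(3.625, -1.625, -9.500)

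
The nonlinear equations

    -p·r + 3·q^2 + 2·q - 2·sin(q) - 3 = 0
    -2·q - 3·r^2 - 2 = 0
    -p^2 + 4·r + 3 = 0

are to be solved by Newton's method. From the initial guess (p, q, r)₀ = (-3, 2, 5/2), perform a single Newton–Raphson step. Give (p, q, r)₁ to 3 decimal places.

(-2.646, 1.110, 0.969)

At (-3, 2, 5/2): F = (18.68141, -24.750, 4.000).
Jacobian J = [[-r, 6·q - 2·cos(q) + 2, -p], [0, -2, -6·r], [-2·p, 0, 4]].
At the point, J = [[-2.500, 14.83229, 3.000], [0.000, -2.000, -15.000], [6.000, 0.000, 4.000]] (det J = -1278.90643).
Solving J·Δ = −F gives Δ = (0.354, -0.890, -1.531).
Then the next iterate is (p, q, r)₁ = (-2.646, 1.110, 0.969).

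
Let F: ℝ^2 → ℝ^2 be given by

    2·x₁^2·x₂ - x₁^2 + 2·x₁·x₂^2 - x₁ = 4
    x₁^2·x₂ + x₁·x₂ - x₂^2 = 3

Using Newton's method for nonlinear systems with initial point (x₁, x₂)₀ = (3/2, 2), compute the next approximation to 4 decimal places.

(1.4150, 1.2794)

At (3/2, 2): F = (13.2500, 0.5000).
Jacobian J = [[4·x₁·x₂ - 2·x₁ + 2·x₂^2 - 1, 2·x₁^2 + 4·x₁·x₂], [2·x₁·x₂ + x₂, x₁^2 + x₁ - 2·x₂]].
At the point, J = [[16.0000, 16.5000], [8.0000, -0.2500]] (det J = -136.0000).
Solving J·Δ = −F gives Δ = (-0.0850, -0.7206).
Then the next iterate is (x₁, x₂)₁ = (1.4150, 1.2794).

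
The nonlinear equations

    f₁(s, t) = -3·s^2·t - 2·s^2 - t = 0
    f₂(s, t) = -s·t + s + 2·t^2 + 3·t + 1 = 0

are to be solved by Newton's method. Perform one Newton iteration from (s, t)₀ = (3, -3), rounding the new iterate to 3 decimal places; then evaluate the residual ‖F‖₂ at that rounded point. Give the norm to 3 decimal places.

15.397

At (3, -3): F = (66.000, 22.000).
Jacobian J = [[-6·s·t - 4·s, -3·s^2 - 1], [-t + 1, -s + 4·t + 3]].
At the point, J = [[42.000, -28.000], [4.000, -12.000]] (det J = -392.000).
Solving J·Δ = −F gives Δ = (-0.449, 1.684).
Then the next iterate is (s, t)₁ = (2.551, -1.316).
Re-evaluating at (2.551, -1.316): F = (13.99281, 6.42383), so ‖F‖₂ = 15.397.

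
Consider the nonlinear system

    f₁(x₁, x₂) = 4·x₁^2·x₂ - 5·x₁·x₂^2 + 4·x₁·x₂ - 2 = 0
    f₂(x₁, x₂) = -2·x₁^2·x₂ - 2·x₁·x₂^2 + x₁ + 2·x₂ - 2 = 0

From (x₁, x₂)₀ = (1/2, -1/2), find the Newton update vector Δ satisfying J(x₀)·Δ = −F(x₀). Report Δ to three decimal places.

(0.161, 0.904)

At (1/2, -1/2): F = (-4.125, -2.500).
Jacobian J = [[8·x₁·x₂ - 5·x₂^2 + 4·x₂, 4·x₁^2 - 10·x₁·x₂ + 4·x₁], [-4·x₁·x₂ - 2·x₂^2 + 1, -2·x₁^2 - 4·x₁·x₂ + 2]].
At the point, J = [[-5.250, 5.500], [1.500, 2.500]] (det J = -21.375).
Solving J·Δ = −F gives Δ = (0.161, 0.904).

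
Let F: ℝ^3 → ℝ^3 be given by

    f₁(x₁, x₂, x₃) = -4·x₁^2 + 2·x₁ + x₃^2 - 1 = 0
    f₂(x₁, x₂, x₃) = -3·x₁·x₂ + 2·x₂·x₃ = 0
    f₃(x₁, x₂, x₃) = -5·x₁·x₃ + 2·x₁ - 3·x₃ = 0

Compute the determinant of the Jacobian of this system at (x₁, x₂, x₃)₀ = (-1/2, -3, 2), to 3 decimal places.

J = [[-8·x₁ + 2, 0, 2·x₃], [-3·x₂, -3·x₁ + 2·x₃, 2·x₂], [-5·x₃ + 2, 0, -5·x₁ - 3]].
At the point, J = [[6.000, 0.000, 4.000], [9.000, 5.500, -6.000], [-8.000, 0.000, -0.500]].
det J = 159.500.

159.500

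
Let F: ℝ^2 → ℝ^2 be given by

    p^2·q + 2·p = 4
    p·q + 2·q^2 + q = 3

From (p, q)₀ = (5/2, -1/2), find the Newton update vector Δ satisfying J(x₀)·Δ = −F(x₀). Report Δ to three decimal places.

At (5/2, -1/2): F = (-2.125, -4.250).
Jacobian J = [[2·p·q + 2, p^2], [q, p + 4·q + 1]].
At the point, J = [[-0.500, 6.250], [-0.500, 1.500]] (det J = 2.375).
Solving J·Δ = −F gives Δ = (-9.842, -0.447).

(-9.842, -0.447)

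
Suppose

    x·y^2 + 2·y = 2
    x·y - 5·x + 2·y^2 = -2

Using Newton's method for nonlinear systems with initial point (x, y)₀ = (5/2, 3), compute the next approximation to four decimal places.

(1.7143, 1.8571)

At (5/2, 3): F = (26.5000, 15.0000).
Jacobian J = [[y^2, 2·x·y + 2], [y - 5, x + 4·y]].
At the point, J = [[9.0000, 17.0000], [-2.0000, 14.5000]] (det J = 164.5000).
Solving J·Δ = −F gives Δ = (-0.7857, -1.1429).
Then the next iterate is (x, y)₁ = (1.7143, 1.8571).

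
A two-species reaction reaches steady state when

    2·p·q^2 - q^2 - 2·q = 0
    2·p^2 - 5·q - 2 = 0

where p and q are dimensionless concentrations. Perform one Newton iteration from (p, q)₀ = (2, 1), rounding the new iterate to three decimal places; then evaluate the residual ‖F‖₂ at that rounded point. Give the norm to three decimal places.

At (2, 1): F = (1.000, 1.000).
Jacobian J = [[2·q^2, 4·p·q - 2·q - 2], [4·p, -5]].
At the point, J = [[2.000, 4.000], [8.000, -5.000]] (det J = -42.000).
Solving J·Δ = −F gives Δ = (-0.214, -0.143).
Then the next iterate is (p, q)₁ = (1.786, 0.857).
Re-evaluating at (1.786, 0.857): F = (0.17500, 0.09459), so ‖F‖₂ = 0.199.

0.199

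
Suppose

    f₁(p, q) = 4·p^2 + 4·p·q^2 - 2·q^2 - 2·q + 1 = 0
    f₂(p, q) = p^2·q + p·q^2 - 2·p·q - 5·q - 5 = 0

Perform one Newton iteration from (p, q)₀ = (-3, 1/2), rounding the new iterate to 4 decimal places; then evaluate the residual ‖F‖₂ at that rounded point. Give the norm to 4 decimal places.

At (-3, 1/2): F = (32.5000, -0.7500).
Jacobian J = [[8·p + 4·q^2, 8·p·q - 4·q - 2], [2·p·q + q^2 - 2·q, p^2 + 2·p·q - 2·p - 5]].
At the point, J = [[-23.0000, -16.0000], [-3.7500, 7.0000]] (det J = -221.0000).
Solving J·Δ = −F gives Δ = (0.9751, 0.6295).
Then the next iterate is (p, q)₁ = (-2.0249, 1.1295).
Re-evaluating at (-2.0249, 1.1295): F = (2.257111, -4.025360), so ‖F‖₂ = 4.6150.

4.6150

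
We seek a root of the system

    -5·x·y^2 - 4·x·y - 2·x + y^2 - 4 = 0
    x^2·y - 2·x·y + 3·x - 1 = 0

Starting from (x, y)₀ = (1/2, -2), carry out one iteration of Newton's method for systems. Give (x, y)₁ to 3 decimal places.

At (1/2, -2): F = (-7.000, 2.000).
Jacobian J = [[-5·y^2 - 4·y - 2, -10·x·y - 4·x + 2·y], [2·x·y - 2·y + 3, x^2 - 2·x]].
At the point, J = [[-14.000, 4.000], [5.000, -0.750]] (det J = -9.500).
Solving J·Δ = −F gives Δ = (-0.289, 0.737).
Then the next iterate is (x, y)₁ = (0.211, -1.263).

(0.211, -1.263)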